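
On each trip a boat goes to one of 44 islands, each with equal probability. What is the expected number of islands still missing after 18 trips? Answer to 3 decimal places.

29.090

For each island, P(unseen after 18) = (43/44)^18 = 0.6611.
By linearity of expectation, E[unseen] = 44·(43/44)^18 = 29.0895.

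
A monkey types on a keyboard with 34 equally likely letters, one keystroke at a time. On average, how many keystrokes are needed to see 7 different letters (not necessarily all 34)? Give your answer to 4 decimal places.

With k distinct letters already seen, the next new one arrives after an expected 34/(34-k) keystrokes.
Sum over k = 0,...,6: E = 34/34 + 34/33 + 34/32 + ... + 34/29 + 34/28 = 7.70961.

7.7096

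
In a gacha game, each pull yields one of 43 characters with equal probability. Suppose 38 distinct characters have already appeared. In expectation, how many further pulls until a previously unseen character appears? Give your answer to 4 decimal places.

8.6000

Each pull yields a new character with probability (43-38)/43 = 5/43, so the wait is geometric with mean 43/5.
E = 43/5 = 8.60000.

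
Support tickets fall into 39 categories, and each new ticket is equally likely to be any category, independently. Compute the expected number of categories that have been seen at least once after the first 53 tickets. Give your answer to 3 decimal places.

For each category, P(seen in 53 tickets) = 1 - (38/39)^53 = 0.7476.
By linearity of expectation, E[distinct seen] = 39·(1 - (38/39)^53) = 29.1560.

29.156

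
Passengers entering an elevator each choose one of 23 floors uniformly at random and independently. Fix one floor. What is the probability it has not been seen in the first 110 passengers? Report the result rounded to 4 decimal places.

0.0075

Each passenger misses the fixed floor with probability (23-1)/23 = 22/23, independently.
P(still missing after 110) = (22/23)^110 = 0.00752.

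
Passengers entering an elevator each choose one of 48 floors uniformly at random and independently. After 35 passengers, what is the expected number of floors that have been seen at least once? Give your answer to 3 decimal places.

25.027

For each floor, P(seen in 35 passengers) = 1 - (47/48)^35 = 0.5214.
By linearity of expectation, E[distinct seen] = 48·(1 - (47/48)^35) = 25.0267.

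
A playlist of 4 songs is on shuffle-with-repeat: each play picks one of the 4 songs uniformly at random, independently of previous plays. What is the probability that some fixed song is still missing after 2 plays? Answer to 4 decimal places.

On each play the fixed song fails to appear with probability 3/4.
P(still missing after 2) = (3/4)^2 = 0.56250.

0.5625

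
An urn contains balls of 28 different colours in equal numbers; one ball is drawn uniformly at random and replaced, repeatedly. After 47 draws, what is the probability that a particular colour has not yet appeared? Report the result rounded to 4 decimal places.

On each draw the fixed colour fails to appear with probability 27/28.
P(still missing after 47) = (27/28)^47 = 0.18100.

0.1810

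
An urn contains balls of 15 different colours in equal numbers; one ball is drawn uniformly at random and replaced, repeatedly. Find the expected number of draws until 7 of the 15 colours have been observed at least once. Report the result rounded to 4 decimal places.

9.0056

With k distinct colours already seen, the next new one arrives after an expected 15/(15-k) draws.
Sum over k = 0,...,6: E = 15/15 + 15/14 + 15/13 + ... + 15/10 + 15/9 = 9.00558.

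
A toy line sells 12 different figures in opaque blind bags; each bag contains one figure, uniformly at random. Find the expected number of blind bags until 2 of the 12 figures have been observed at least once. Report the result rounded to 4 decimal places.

2.0909

Going from k to k+1 distinct takes a geometric number of blind bags with mean 12/(12-k).
Sum over k = 0,...,1: E = 12/12 + 12/11 = 2.09091.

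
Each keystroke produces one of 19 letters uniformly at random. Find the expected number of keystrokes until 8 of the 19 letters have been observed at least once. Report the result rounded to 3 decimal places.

10.029

Going from k to k+1 distinct takes a geometric number of keystrokes with mean 19/(19-k).
Sum over k = 0,...,7: E = 19/19 + 19/18 + 19/17 + ... + 19/13 + 19/12 = 10.0294.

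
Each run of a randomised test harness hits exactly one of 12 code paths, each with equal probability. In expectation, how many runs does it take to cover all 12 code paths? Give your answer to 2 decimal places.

After k distinct code paths have appeared, the next run gives a new one with probability (12-k)/12, so the expected wait for the (k+1)-th is 12/(12-k).
E[T] = 12/12 + 12/11 + 12/10 + ... + 12/2 + 12/1 = 12·H_{12}.
H_{12} = 3.103, so E[T] = 37.239.

37.24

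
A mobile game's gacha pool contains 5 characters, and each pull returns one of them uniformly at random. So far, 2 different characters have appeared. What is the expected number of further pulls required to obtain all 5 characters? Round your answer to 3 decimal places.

The wait to go from k to k+1 distinct characters is geometric with mean 5/(5-k).
Sum over k = 2,...,4: E = 5/3 + 5/2 + 5/1 = 9.1667.

9.167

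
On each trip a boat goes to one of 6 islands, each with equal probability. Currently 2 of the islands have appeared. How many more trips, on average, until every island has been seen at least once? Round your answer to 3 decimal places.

The wait to go from k to k+1 distinct islands is geometric with mean 6/(6-k).
Sum over k = 2,...,5: E = 6/4 + 6/3 + 6/2 + 6/1 = 12.5000.

12.500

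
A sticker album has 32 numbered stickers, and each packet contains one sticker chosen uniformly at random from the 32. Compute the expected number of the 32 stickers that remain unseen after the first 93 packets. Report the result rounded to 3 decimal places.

1.670

For each sticker, P(unseen after 93) = (31/32)^93 = 0.0522.
By linearity of expectation, E[unseen] = 32·(31/32)^93 = 1.6705.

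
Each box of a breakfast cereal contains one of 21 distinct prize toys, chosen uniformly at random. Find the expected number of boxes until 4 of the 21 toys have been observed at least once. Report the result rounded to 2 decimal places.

4.32

Going from k to k+1 distinct takes a geometric number of boxes with mean 21/(21-k).
Sum over k = 0,...,3: E = 21/21 + 21/20 + 21/19 + 21/18 = 4.322.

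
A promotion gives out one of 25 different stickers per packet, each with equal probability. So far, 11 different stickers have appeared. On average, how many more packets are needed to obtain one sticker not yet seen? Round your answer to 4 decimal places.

The number of packets until the next new sticker is geometric with success probability 14/25, so its mean is 25/14.
E = 25/14 = 1.78571.

1.7857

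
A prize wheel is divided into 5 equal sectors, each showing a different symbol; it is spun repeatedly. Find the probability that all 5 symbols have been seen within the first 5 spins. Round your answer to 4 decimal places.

0.0384

By inclusion–exclusion over which symbols are missing,
P(all seen) = Σ_{j=0}^{5} (-1)^j C(5,j)((5-j)/5)^5
= 1.00000 - 1.63840 + 0.77760 - 0.10240 + 0.00160 - 0.00000
= 0.03840.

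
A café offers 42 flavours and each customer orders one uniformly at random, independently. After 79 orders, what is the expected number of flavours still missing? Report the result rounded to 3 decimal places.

6.259

For each flavour, P(unseen after 79) = (41/42)^79 = 0.1490.
By linearity of expectation, E[unseen] = 42·(41/42)^79 = 6.2586.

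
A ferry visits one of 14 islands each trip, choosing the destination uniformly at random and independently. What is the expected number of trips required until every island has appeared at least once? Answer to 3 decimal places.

The wait to go from k to k+1 distinct islands is geometric with mean 14/(14-k).
E[T] = 14/14 + 14/13 + 14/12 + ... + 14/2 + 14/1 = 14·H_{14}.
H_{14} = 3.2516, so E[T] = 45.5219.

45.522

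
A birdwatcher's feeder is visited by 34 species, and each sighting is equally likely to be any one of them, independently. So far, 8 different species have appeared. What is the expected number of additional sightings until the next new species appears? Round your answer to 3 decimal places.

Each sighting yields a new species with probability (34-8)/34 = 26/34, so the wait is geometric with mean 34/26.
E = 34/26 = 1.3077.

1.308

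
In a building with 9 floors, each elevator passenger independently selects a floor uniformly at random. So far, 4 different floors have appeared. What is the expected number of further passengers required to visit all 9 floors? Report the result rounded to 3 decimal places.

With k distinct floors already seen, the next new one takes an expected 9/(9-k) passengers.
Sum over k = 4,...,8: E = 9/5 + 9/4 + 9/3 + 9/2 + 9/1 = 20.5500.

20.550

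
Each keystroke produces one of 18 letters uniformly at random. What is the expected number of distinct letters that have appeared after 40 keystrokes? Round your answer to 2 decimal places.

For each letter, P(seen in 40 keystrokes) = 1 - (17/18)^40 = 0.898.
By linearity of expectation, E[distinct seen] = 18·(1 - (17/18)^40) = 16.171.

16.17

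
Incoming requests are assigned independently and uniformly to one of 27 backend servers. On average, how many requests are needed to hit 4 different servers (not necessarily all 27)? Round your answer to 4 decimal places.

4.2435

Going from k to k+1 distinct takes a geometric number of requests with mean 27/(27-k).
Sum over k = 0,...,3: E = 27/27 + 27/26 + 27/25 + 27/24 = 4.24346.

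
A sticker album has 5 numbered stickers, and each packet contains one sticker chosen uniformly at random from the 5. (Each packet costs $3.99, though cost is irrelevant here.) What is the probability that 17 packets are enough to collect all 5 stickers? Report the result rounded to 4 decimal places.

Let A_i be the event that sticker i is missing after 17 packets. By inclusion–exclusion on the A_i,
P(all seen) = Σ_{j=0}^{5} (-1)^j C(5,j)((5-j)/5)^17
= 1.00000 - 0.11259 + 0.00169 - 0.00000 + 0.00000 - 0.00000
= 0.88910.

0.8891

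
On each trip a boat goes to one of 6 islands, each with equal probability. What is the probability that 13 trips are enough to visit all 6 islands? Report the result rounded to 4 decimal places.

By inclusion–exclusion over which islands are missing,
P(all seen) = Σ_{j=0}^{6} (-1)^j C(6,j)((6-j)/6)^13
= 1.00000 - 0.56078 + 0.07707 - 0.00244 + 0.00001 - 0.00000 + 0.00000
= 0.51386.

0.5139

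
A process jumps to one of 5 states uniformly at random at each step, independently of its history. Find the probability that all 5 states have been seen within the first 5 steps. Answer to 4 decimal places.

0.0384

Let A_i be the event that state i is missing after 5 steps. By inclusion–exclusion on the A_i,
P(all seen) = Σ_{j=0}^{5} (-1)^j C(5,j)((5-j)/5)^5
= 1.00000 - 1.63840 + 0.77760 - 0.10240 + 0.00160 - 0.00000
= 0.03840.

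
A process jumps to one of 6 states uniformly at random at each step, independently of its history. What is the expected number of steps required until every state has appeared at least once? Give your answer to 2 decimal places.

After k distinct states have appeared, the next step gives a new one with probability (6-k)/6, so the expected wait for the (k+1)-th is 6/(6-k).
E[T] = 6/6 + 6/5 + 6/4 + 6/3 + 6/2 + 6/1 = 6·H_{6}.
H_{6} = 2.450, so E[T] = 14.700.

14.70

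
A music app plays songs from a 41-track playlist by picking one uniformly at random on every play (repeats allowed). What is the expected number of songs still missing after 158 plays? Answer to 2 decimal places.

0.83

For each song, P(unseen after 158) = (40/41)^158 = 0.020.
By linearity of expectation, E[unseen] = 41·(40/41)^158 = 0.829.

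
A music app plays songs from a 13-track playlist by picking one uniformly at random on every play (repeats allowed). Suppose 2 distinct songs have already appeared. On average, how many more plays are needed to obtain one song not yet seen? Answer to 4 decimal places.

Each play yields a new song with probability (13-2)/13 = 11/13, so the wait is geometric with mean 13/11.
E = 13/11 = 1.18182.

1.1818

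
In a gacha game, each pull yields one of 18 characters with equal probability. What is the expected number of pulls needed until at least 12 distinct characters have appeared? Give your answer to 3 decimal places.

18.812

With k distinct characters already seen, the next new one arrives after an expected 18/(18-k) pulls.
Sum over k = 0,...,11: E = 18/18 + 18/17 + 18/16 + ... + 18/8 + 18/7 = 18.8119.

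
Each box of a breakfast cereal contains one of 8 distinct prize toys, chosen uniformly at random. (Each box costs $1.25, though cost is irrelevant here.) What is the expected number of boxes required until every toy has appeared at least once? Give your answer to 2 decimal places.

The wait to go from k to k+1 distinct toys is geometric with mean 8/(8-k).
E[T] = 8/8 + 8/7 + 8/6 + ... + 8/2 + 8/1 = 8·H_{8}.
H_{8} = 2.718, so E[T] = 21.743.

21.74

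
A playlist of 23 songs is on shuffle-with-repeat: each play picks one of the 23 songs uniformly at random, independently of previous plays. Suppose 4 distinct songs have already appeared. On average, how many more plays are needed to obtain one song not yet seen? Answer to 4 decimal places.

The number of plays until the next new song is geometric with success probability 19/23, so its mean is 23/19.
E = 23/19 = 1.21053.

1.2105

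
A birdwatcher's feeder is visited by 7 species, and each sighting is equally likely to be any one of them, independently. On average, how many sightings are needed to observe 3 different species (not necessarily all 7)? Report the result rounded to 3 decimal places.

3.567

With k distinct species already seen, the next new one arrives after an expected 7/(7-k) sightings.
Sum over k = 0,...,2: E = 7/7 + 7/6 + 7/5 = 3.5667.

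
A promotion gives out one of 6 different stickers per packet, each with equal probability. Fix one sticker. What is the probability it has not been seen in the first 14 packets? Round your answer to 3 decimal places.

0.078

On each packet the fixed sticker fails to appear with probability 5/6.
P(still missing after 14) = (5/6)^14 = 0.0779.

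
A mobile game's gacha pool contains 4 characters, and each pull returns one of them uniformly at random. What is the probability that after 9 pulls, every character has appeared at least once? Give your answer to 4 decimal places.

0.7114

By inclusion–exclusion over which characters are missing,
P(all seen) = Σ_{j=0}^{4} (-1)^j C(4,j)((4-j)/4)^9
= 1.00000 - 0.30034 + 0.01172 - 0.00002 + 0.00000
= 0.71136.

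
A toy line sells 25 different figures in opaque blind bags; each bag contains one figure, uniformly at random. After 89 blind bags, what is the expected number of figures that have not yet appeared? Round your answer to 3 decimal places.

0.661

For each figure, P(unseen after 89) = (24/25)^89 = 0.0264.
By linearity of expectation, E[unseen] = 25·(24/25)^89 = 0.6608.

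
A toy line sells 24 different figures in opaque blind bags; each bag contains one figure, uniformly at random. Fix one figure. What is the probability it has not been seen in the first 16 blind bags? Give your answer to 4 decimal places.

Each blind bag misses the fixed figure with probability (24-1)/24 = 23/24, independently.
P(still missing after 16) = (23/24)^16 = 0.50613.

0.5061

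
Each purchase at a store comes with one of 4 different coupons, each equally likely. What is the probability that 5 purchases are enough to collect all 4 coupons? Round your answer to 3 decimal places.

0.234

Let A_i be the event that coupon i is missing after 5 purchases. By inclusion–exclusion on the A_i,
P(all seen) = Σ_{j=0}^{4} (-1)^j C(4,j)((4-j)/4)^5
= 1.0000 - 0.9492 + 0.1875 - 0.0039 + 0.0000
= 0.2344.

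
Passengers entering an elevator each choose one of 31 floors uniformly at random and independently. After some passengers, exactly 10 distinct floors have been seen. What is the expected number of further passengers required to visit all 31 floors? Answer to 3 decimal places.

113.006

With k distinct floors already seen, the next new one takes an expected 31/(31-k) passengers.
Sum over k = 10,...,30: E = 31/21 + 31/20 + 31/19 + ... + 31/2 + 31/1 = 113.0061.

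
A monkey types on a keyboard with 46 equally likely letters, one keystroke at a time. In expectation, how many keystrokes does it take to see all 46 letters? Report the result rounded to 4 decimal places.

203.1676

After k distinct letters have appeared, the next keystroke gives a new one with probability (46-k)/46, so the expected wait for the (k+1)-th is 46/(46-k).
E[T] = 46/46 + 46/45 + 46/44 + ... + 46/2 + 46/1 = 46·H_{46}.
H_{46} = 4.41669, so E[T] = 203.16761.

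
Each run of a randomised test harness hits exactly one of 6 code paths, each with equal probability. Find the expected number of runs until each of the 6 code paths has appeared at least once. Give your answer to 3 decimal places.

After k distinct code paths have appeared, the next run gives a new one with probability (6-k)/6, so the expected wait for the (k+1)-th is 6/(6-k).
E[T] = 6/6 + 6/5 + 6/4 + 6/3 + 6/2 + 6/1 = 6·H_{6}.
H_{6} = 2.4500, so E[T] = 14.7000.

14.700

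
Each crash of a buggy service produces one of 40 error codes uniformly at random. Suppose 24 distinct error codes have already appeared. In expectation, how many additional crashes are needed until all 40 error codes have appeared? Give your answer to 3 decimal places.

From k distinct to k+1 distinct takes on average 40/(40-k) crashes.
Sum over k = 24,...,39: E = 40/16 + 40/15 + 40/14 + ... + 40/2 + 40/1 = 135.2292.

135.229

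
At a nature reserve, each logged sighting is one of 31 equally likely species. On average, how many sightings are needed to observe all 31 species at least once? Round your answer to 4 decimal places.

124.8446

The wait to go from k to k+1 distinct species is geometric with mean 31/(31-k).
E[T] = 31/31 + 31/30 + 31/29 + ... + 31/2 + 31/1 = 31·H_{31}.
H_{31} = 4.02725, so E[T] = 124.84460.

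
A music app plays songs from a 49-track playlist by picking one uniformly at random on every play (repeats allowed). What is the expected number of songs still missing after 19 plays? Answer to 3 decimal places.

For each song, P(unseen after 19) = (48/49)^19 = 0.6759.
By linearity of expectation, E[unseen] = 49·(48/49)^19 = 33.1172.

33.117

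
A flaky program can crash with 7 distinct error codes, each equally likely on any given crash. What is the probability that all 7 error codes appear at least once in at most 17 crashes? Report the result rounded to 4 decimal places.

Let A_i be the event that error code i is missing after 17 crashes. By inclusion–exclusion on the A_i,
P(all seen) = Σ_{j=0}^{7} (-1)^j C(7,j)((7-j)/7)^17
= 1.00000 - 0.50933 + 0.06887 - 0.00258 + 0.00002 - 0.00000 + 0.00000 - 0.00000
= 0.55697.

0.5570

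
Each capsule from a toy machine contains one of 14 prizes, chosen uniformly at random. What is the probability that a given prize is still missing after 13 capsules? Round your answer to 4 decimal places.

0.3816

On each capsule the fixed prize fails to appear with probability 13/14.
P(still missing after 13) = (13/14)^13 = 0.38159.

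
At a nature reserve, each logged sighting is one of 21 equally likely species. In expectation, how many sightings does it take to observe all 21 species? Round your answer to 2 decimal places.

The wait to go from k to k+1 distinct species is geometric with mean 21/(21-k).
E[T] = 21/21 + 21/20 + 21/19 + ... + 21/2 + 21/1 = 21·H_{21}.
H_{21} = 3.645, so E[T] = 76.553.

76.55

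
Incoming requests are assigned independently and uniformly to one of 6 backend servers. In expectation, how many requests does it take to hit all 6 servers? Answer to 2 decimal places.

14.70

After k distinct servers have appeared, the next request gives a new one with probability (6-k)/6, so the expected wait for the (k+1)-th is 6/(6-k).
E[T] = 6/6 + 6/5 + 6/4 + 6/3 + 6/2 + 6/1 = 6·H_{6}.
H_{6} = 2.450, so E[T] = 14.700.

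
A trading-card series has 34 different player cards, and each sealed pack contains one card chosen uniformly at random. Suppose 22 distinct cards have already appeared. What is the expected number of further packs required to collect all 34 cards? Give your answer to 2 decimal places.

105.51

With k distinct cards already seen, the next new one takes an expected 34/(34-k) packs.
Sum over k = 22,...,33: E = 34/12 + 34/11 + 34/10 + ... + 34/2 + 34/1 = 105.509.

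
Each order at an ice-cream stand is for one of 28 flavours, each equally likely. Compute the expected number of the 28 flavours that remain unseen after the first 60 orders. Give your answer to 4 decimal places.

For each flavour, P(unseen after 60) = (27/28)^60 = 0.11281.
By linearity of expectation, E[unseen] = 28·(27/28)^60 = 3.15865.

3.1587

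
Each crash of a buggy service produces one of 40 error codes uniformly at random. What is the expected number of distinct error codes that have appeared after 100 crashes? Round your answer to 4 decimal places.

For each error code, P(seen in 100 crashes) = 1 - (39/40)^100 = 0.92048.
By linearity of expectation, E[distinct seen] = 40·(1 - (39/40)^100) = 36.81931.

36.8193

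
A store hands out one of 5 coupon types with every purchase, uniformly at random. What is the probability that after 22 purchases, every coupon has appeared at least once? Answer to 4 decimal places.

By inclusion–exclusion over which coupons are missing,
P(all seen) = Σ_{j=0}^{5} (-1)^j C(5,j)((5-j)/5)^22
= 1.00000 - 0.03689 + 0.00013 - 0.00000 + 0.00000 - 0.00000
= 0.96324.

0.9632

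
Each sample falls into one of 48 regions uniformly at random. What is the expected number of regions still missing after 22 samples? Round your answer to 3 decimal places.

30.206

For each region, P(unseen after 22) = (47/48)^22 = 0.6293.
By linearity of expectation, E[unseen] = 48·(47/48)^22 = 30.2056.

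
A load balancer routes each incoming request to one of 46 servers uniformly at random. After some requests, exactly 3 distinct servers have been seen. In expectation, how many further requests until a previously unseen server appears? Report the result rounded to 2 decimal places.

1.07

The number of requests until the next new server is geometric with success probability 43/46, so its mean is 46/43.
E = 46/43 = 1.070.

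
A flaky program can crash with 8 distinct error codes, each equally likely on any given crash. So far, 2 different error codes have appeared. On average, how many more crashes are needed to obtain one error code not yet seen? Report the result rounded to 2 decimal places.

1.33

The number of crashes until the next new error code is geometric with success probability 6/8, so its mean is 8/6.
E = 8/6 = 1.333.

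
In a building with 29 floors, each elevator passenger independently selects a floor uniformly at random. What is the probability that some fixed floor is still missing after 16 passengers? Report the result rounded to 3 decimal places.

0.570

Each passenger misses the fixed floor with probability (29-1)/29 = 28/29, independently.
P(still missing after 16) = (28/29)^16 = 0.5704.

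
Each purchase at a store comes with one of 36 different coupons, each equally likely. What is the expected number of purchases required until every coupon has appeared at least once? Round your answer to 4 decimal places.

150.2841

Split into phases: going from k distinct to k+1 distinct takes on average 36/(36-k) purchases.
E[T] = 36/36 + 36/35 + 36/34 + ... + 36/2 + 36/1 = 36·H_{36}.
H_{36} = 4.17456, so E[T] = 150.28413.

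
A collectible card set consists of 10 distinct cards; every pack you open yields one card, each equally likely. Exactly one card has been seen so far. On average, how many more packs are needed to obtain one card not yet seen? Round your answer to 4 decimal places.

Each pack yields a new card with probability (10-1)/10 = 9/10, so the wait is geometric with mean 10/9.
E = 10/9 = 1.11111.

1.1111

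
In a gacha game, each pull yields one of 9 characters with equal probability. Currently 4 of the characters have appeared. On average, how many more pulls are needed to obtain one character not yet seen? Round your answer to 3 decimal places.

Each pull yields a new character with probability (9-4)/9 = 5/9, so the wait is geometric with mean 9/5.
E = 9/5 = 1.8000.

1.800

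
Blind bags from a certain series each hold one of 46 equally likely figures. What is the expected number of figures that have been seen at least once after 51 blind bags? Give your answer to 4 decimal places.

31.0050

For each figure, P(seen in 51 blind bags) = 1 - (45/46)^51 = 0.67402.
By linearity of expectation, E[distinct seen] = 46·(1 - (45/46)^51) = 31.00499.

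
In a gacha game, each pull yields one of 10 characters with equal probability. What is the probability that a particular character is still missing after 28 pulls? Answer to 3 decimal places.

On each pull the fixed character fails to appear with probability 9/10.
P(still missing after 28) = (9/10)^28 = 0.0523.

0.052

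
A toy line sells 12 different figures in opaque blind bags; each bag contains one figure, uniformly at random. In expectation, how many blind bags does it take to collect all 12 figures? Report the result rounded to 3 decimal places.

The wait to go from k to k+1 distinct figures is geometric with mean 12/(12-k).
E[T] = 12/12 + 12/11 + 12/10 + ... + 12/2 + 12/1 = 12·H_{12}.
H_{12} = 3.1032, so E[T] = 37.2385.

37.239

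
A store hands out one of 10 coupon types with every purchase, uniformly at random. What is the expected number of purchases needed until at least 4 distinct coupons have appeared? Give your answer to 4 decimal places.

With k distinct coupons already seen, the next new one arrives after an expected 10/(10-k) purchases.
Sum over k = 0,...,3: E = 10/10 + 10/9 + 10/8 + 10/7 = 4.78968.

4.7897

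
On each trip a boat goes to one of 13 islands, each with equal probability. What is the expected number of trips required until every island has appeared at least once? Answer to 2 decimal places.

41.34

The wait to go from k to k+1 distinct islands is geometric with mean 13/(13-k).
E[T] = 13/13 + 13/12 + 13/11 + ... + 13/2 + 13/1 = 13·H_{13}.
H_{13} = 3.180, so E[T] = 41.342.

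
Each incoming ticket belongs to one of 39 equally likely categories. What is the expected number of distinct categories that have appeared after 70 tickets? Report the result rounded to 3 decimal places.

32.670

For each category, P(seen in 70 tickets) = 1 - (38/39)^70 = 0.8377.
By linearity of expectation, E[distinct seen] = 39·(1 - (38/39)^70) = 32.6701.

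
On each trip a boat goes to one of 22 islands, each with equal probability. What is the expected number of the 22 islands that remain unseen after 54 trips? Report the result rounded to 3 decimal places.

1.784

For each island, P(unseen after 54) = (21/22)^54 = 0.0811.
By linearity of expectation, E[unseen] = 22·(21/22)^54 = 1.7842.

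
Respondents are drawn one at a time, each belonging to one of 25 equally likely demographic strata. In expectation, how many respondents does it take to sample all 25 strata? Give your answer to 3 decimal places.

95.399

Split into phases: going from k distinct to k+1 distinct takes on average 25/(25-k) respondents.
E[T] = 25/25 + 25/24 + 25/23 + ... + 25/2 + 25/1 = 25·H_{25}.
H_{25} = 3.8160, so E[T] = 95.3990.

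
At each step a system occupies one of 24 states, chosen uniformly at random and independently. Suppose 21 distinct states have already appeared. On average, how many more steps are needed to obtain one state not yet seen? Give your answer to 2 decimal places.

Each step yields a new state with probability (24-21)/24 = 3/24, so the wait is geometric with mean 24/3.
E = 24/3 = 8.000.

8.00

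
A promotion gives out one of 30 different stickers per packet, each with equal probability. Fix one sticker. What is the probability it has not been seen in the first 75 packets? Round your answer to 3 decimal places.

Each packet misses the fixed sticker with probability (30-1)/30 = 29/30, independently.
P(still missing after 75) = (29/30)^75 = 0.0787.

0.079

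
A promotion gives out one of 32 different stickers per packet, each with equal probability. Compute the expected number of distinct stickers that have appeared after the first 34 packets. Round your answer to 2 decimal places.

For each sticker, P(seen in 34 packets) = 1 - (31/32)^34 = 0.660.
By linearity of expectation, E[distinct seen] = 32·(1 - (31/32)^34) = 21.127.

21.13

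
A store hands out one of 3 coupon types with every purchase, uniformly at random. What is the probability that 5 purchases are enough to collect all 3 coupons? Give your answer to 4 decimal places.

0.6173

Let A_i be the event that coupon i is missing after 5 purchases. By inclusion–exclusion on the A_i,
P(all seen) = Σ_{j=0}^{3} (-1)^j C(3,j)((3-j)/3)^5
= 1.00000 - 0.39506 + 0.01235 - 0.00000
= 0.61728.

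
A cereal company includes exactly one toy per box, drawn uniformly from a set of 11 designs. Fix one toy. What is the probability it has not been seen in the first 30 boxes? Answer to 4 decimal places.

0.0573

On each box the fixed toy fails to appear with probability 10/11.
P(still missing after 30) = (10/11)^30 = 0.05731.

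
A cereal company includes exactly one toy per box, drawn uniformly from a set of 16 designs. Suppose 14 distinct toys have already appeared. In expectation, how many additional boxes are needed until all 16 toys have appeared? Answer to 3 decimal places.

From k distinct to k+1 distinct takes on average 16/(16-k) boxes.
Sum over k = 14,...,15: E = 16/2 + 16/1 = 24.0000.

24.000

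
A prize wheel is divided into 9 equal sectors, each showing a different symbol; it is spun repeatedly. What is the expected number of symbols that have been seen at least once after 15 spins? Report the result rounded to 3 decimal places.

For each symbol, P(seen in 15 spins) = 1 - (8/9)^15 = 0.8291.
By linearity of expectation, E[distinct seen] = 9·(1 - (8/9)^15) = 7.4620.

7.462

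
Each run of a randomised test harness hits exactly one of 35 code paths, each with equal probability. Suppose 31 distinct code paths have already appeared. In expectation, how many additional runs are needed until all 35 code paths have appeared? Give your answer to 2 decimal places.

The wait to go from k to k+1 distinct code paths is geometric with mean 35/(35-k).
Sum over k = 31,...,34: E = 35/4 + 35/3 + 35/2 + 35/1 = 72.917.

72.92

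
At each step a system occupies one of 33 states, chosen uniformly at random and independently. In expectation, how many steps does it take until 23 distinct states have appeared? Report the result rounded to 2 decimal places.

38.27

With k distinct states already seen, the next new one arrives after an expected 33/(33-k) steps.
Sum over k = 0,...,22: E = 33/33 + 33/32 + 33/31 + ... + 33/12 + 33/11 = 38.274.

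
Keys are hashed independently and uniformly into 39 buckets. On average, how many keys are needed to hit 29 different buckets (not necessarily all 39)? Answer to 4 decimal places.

With k distinct buckets already seen, the next new one arrives after an expected 39/(39-k) keys.
Sum over k = 0,...,28: E = 39/39 + 39/38 + 39/37 + ... + 39/12 + 39/11 = 51.65842.

51.6584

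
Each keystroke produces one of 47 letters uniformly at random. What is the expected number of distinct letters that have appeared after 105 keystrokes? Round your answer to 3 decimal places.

42.086

For each letter, P(seen in 105 keystrokes) = 1 - (46/47)^105 = 0.8955.
By linearity of expectation, E[distinct seen] = 47·(1 - (46/47)^105) = 42.0865.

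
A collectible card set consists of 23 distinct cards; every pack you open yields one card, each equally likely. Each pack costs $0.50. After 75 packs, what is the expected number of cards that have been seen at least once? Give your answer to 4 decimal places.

22.1799

For each card, P(seen in 75 packs) = 1 - (22/23)^75 = 0.96435.
By linearity of expectation, E[distinct seen] = 23·(1 - (22/23)^75) = 22.17995.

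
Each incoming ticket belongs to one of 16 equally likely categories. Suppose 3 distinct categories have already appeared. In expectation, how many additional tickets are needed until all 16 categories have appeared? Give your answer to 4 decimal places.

With k distinct categories already seen, the next new one takes an expected 16/(16-k) tickets.
Sum over k = 3,...,15: E = 16/13 + 16/12 + 16/11 + ... + 16/2 + 16/1 = 50.88214.

50.8821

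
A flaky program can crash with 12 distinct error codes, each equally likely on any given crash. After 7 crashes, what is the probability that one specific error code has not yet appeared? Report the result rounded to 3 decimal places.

0.544

On each crash the fixed error code fails to appear with probability 11/12.
P(still missing after 7) = (11/12)^7 = 0.5439.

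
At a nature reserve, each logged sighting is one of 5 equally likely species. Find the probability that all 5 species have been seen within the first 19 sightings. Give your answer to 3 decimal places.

By inclusion–exclusion over which species are missing,
P(all seen) = Σ_{j=0}^{5} (-1)^j C(5,j)((5-j)/5)^19
= 1.0000 - 0.0721 + 0.0006 - 0.0000 + 0.0000 - 0.0000
= 0.9286.

0.929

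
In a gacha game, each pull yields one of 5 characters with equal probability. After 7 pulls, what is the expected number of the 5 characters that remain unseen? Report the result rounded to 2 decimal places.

1.05

For each character, P(unseen after 7) = (4/5)^7 = 0.210.
By linearity of expectation, E[unseen] = 5·(4/5)^7 = 1.049.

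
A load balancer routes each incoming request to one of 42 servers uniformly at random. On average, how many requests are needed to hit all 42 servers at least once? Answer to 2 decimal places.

The wait to go from k to k+1 distinct servers is geometric with mean 42/(42-k).
E[T] = 42/42 + 42/41 + 42/40 + ... + 42/2 + 42/1 = 42·H_{42}.
H_{42} = 4.327, so E[T] = 181.723.

181.72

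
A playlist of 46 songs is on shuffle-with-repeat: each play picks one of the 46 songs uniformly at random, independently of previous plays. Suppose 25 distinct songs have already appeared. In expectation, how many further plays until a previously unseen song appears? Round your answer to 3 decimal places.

The number of plays until the next new song is geometric with success probability 21/46, so its mean is 46/21.
E = 46/21 = 2.1905.

2.190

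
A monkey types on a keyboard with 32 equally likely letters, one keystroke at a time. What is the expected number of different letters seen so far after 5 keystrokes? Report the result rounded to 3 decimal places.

For each letter, P(seen in 5 keystrokes) = 1 - (31/32)^5 = 0.1468.
By linearity of expectation, E[distinct seen] = 32·(1 - (31/32)^5) = 4.6971.

4.697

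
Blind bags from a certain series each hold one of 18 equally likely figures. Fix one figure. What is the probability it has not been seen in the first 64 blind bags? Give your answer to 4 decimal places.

0.0258

Each blind bag misses the fixed figure with probability (18-1)/18 = 17/18, independently.
P(still missing after 64) = (17/18)^64 = 0.02578.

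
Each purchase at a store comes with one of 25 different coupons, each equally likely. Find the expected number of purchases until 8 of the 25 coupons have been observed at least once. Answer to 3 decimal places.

9.410

Going from k to k+1 distinct takes a geometric number of purchases with mean 25/(25-k).
Sum over k = 0,...,7: E = 25/25 + 25/24 + 25/23 + ... + 25/19 + 25/18 = 9.4101.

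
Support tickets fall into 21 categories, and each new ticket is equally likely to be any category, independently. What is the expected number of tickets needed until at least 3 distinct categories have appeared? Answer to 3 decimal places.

3.155

Going from k to k+1 distinct takes a geometric number of tickets with mean 21/(21-k).
Sum over k = 0,...,2: E = 21/21 + 21/20 + 21/19 = 3.1553.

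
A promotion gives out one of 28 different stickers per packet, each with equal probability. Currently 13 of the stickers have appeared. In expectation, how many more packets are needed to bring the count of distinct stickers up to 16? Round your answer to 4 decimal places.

From k distinct to k+1 distinct takes on average 28/(28-k) packets.
Sum over k = 13,...,15: E = 28/15 + 28/14 + 28/13 = 6.02051.

6.0205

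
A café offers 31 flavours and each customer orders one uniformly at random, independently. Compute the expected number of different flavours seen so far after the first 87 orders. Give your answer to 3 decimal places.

29.212

For each flavour, P(seen in 87 orders) = 1 - (30/31)^87 = 0.9423.
By linearity of expectation, E[distinct seen] = 31·(1 - (30/31)^87) = 29.2117.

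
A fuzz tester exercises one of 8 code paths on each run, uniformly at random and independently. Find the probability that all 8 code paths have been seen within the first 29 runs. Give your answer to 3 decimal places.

Let A_i be the event that code path i is missing after 29 runs. By inclusion–exclusion on the A_i,
P(all seen) = Σ_{j=0}^{8} (-1)^j C(8,j)((8-j)/8)^29
= 1.0000 - 0.1665 + 0.0067 - 0.0001 + 0.0000 - 0.0000 + 0.0000 - 0.0000 + 0.0000
= 0.8401.

0.840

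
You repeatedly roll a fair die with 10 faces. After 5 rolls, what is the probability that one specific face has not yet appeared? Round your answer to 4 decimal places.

0.5905

Each roll misses the fixed face with probability (10-1)/10 = 9/10, independently.
P(still missing after 5) = (9/10)^5 = 0.59049.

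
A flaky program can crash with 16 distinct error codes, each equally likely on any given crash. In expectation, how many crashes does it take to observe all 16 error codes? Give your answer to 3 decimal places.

54.092

The wait to go from k to k+1 distinct error codes is geometric with mean 16/(16-k).
E[T] = 16/16 + 16/15 + 16/14 + ... + 16/2 + 16/1 = 16·H_{16}.
H_{16} = 3.3807, so E[T] = 54.0917.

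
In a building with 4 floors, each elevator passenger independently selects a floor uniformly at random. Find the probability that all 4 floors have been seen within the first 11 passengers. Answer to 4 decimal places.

Let A_i be the event that floor i is missing after 11 passengers. By inclusion–exclusion on the A_i,
P(all seen) = Σ_{j=0}^{4} (-1)^j C(4,j)((4-j)/4)^11
= 1.00000 - 0.16894 + 0.00293 - 0.00000 + 0.00000
= 0.83399.

0.8340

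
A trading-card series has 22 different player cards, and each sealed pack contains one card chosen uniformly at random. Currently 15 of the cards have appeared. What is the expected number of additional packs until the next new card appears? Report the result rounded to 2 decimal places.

3.14

The number of packs until the next new card is geometric with success probability 7/22, so its mean is 22/7.
E = 22/7 = 3.143.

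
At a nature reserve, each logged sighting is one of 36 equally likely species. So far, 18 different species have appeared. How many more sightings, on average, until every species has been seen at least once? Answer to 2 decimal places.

The wait to go from k to k+1 distinct species is geometric with mean 36/(36-k).
Sum over k = 18,...,35: E = 36/18 + 36/17 + 36/16 + ... + 36/2 + 36/1 = 125.824.

125.82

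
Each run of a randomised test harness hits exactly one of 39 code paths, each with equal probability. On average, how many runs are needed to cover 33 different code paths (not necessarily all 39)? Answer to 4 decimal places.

Going from k to k+1 distinct takes a geometric number of runs with mean 39/(39-k).
Sum over k = 0,...,32: E = 39/39 + 39/38 + 39/37 + ... + 39/8 + 39/7 = 70.33818.

70.3382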